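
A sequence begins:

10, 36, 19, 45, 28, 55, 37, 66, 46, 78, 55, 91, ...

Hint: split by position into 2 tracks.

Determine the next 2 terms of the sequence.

The terms cycle through 2 interleaved subsequences.
Subsequence A = 10, 19, 28, 37, 46, 55: arithmetic with common difference +9.
Subsequence B = 36, 45, 55, 66, 78, 91: triangular numbers n(n+1)/2 for n = 8, 9, ….
Position 13 falls in subsequence A as its term 7, giving 64.
Position 14 falls in subsequence B as its term 7, giving 105.

64, 105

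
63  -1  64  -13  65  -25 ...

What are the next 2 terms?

66, -37

Odd-indexed and even-indexed terms follow separate rules.
Track A: 63, 64, 65. Arithmetic, step +1.
Track B: -1, -13, -25. Subtracting 12 each time.
Term 7 comes from track A (its 4th entry): 66.
Position 8 → track B, term 4 = -37.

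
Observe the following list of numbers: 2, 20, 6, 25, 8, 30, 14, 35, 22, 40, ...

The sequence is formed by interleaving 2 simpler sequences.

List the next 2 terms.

Split by position mod 2 into 2 tracks.
Track A: 2, 6, 8, 14, 22. Each term equals the sum of the previous two.
Track B: 20, 25, 30, 35, 40. Arithmetic, step +5.
Term 11 comes from track A (its 6th entry): 36.
The 12th slot belongs to track B; its 6th term is 45.

36, 45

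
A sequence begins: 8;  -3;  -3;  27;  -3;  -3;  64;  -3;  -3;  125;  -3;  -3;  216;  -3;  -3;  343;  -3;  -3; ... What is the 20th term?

-3

The slot pattern repeats as ABB (period 3), so there are 2 interleaved tracks.
Subsequence A: 8, 27, 64, 125, 216, 343 — consecutive cubes n³ from n = 2.
Subsequence B: -3, -3, -3, -3, -3, -3, -3, -3, -3, -3, -3, -3 — the constant sequence -3.
Position 20 → subsequence B, term 13 = -3.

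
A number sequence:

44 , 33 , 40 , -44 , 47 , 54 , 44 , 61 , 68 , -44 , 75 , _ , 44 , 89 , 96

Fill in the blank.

82

The slot pattern repeats as ABB (period 3), so there are 2 interleaved tracks.
Subsequence A = 44, -44, 44, -44, 44: alternating ±44.
Subsequence B = 33, 40, 47, 54, 61, 68, 75, ?, 89, 96: arithmetic, step +7.
Filling subsequence B at index 8 by its rule yields 82.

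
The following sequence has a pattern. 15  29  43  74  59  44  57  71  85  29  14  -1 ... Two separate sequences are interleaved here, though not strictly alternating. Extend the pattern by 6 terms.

99, 113, 127, -16, -31, -46

Positions follow the repeating pattern AAABBB; grouping by letter gives 2 tracks.
Stream A: 15, 29, 43, 57, 71, 85 — adding 14 each time.
Stream B: 74, 59, 44, 29, 14, -1 — linear: a_n = 89 − 15·n.
The 13th slot belongs to stream A; its 7th term is 99.
Position 14 → stream A, term 8 = 113.
Term 15 comes from stream A (its 9th entry): 127.
Position 16 falls in stream B as its term 7, giving -16.
The 17th slot belongs to stream B; its 8th term is -31.
Term 18 comes from stream B (its 9th entry): -46.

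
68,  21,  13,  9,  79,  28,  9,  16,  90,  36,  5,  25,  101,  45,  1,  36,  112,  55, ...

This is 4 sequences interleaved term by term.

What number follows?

-3

The terms cycle through 4 interleaved subsequences.
Track A: 68, 79, 90, 101, 112. Arithmetic with common difference +11.
Track B: 21, 28, 36, 45, 55. The triangular numbers T_6, T_7, ….
Track C: 13, 9, 5, 1. Subtracting 4 each time.
Track D: 9, 16, 25, 36. Perfect squares starting at 3².
Position 19 → track C, term 5 = -3.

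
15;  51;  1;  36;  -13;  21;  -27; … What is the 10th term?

-9

The terms cycle through 2 interleaved subsequences.
Track A: 15, 1, -13, -27. Arithmetic with common difference −14.
Track B: 51, 36, 21. Arithmetic with common difference −15.
Position 10 falls in track B as its term 5, giving -9.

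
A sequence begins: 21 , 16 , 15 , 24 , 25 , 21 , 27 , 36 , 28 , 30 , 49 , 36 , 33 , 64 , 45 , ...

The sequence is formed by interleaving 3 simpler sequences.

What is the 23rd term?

121

Read the sequence 3 terms at a time; column i is its own pattern.
Track A: 21, 24, 27, 30, 33 — linear: a_n = 18 + 3·n.
Track B: 16, 25, 36, 49, 64 — consecutive squares n² from n = 4.
Track C: 15, 21, 28, 36, 45 — the triangular numbers T_5, T_6, ….
Term 23 comes from track B (its 8th entry): 121.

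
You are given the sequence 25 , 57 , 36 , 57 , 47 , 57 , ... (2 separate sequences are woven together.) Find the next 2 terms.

Split by position mod 2 into 2 tracks.
Subsequence A: 25, 36, 47. Arithmetic with common difference +11.
Subsequence B: 57, 57, 57. Always 57.
Position 7 → subsequence A, term 4 = 58.
Term 8 comes from subsequence B (its 4th entry): 57.

58, 57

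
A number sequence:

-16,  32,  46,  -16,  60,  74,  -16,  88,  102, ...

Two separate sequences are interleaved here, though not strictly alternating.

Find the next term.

-16

Positions follow the repeating pattern ABB; grouping by letter gives 2 tracks.
Stream A: -16, -16, -16. Constant -16.
Stream B: 32, 46, 60, 74, 88, 102. Arithmetic, step +14.
Term 10 comes from stream A (its 4th entry): -16.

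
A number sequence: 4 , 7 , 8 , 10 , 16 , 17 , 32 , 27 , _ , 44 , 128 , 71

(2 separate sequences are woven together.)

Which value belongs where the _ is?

Taking every 2nd term gives 2 separate tracks.
Track A: 4, 8, 16, 32, ?, 128 (powers 2^2, 2^3, 2^4, …).
Track B: 7, 10, 17, 27, 44, 71 (each term equals the sum of the previous two).
So the missing entry in track A is 64.

64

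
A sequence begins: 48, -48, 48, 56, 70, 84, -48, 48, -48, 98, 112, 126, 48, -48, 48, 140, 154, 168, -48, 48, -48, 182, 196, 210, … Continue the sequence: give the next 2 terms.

Reading positions in blocks of 6 reveals the pattern AAABBB — 2 tracks woven together.
Track A: 48, -48, 48, -48, 48, -48, 48, -48, 48, -48, 48, -48 (the oscillation 48·(−1)^(n+1)).
Track B: 56, 70, 84, 98, 112, 126, 140, 154, 168, 182, 196, 210 (arithmetic, step +14).
The 25th slot belongs to track A; its 13th term is 48.
Term 26 comes from track A (its 14th entry): -48.

48, -48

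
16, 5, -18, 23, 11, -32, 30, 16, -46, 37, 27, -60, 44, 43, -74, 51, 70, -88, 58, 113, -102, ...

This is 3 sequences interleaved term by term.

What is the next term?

Taking every 3rd term gives 3 separate tracks.
Track A is 16, 23, 30, 37, 44, 51, 58, which is arithmetic, step +7.
Track B is 5, 11, 16, 27, 43, 70, 113, which is each term equals the sum of the previous two.
Track C is -18, -32, -46, -60, -74, -88, -102, which is linear: a_n = -4 − 14·n.
Position 22 falls in track A as its term 8, giving 65.

65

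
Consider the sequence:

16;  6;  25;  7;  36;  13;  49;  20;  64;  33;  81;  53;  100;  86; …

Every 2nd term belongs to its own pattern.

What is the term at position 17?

144

Split by position mod 2 into 2 tracks.
Stream A is 16, 25, 36, 49, 64, 81, 100, which is consecutive squares n² from n = 4.
Stream B is 6, 7, 13, 20, 33, 53, 86, which is Fibonacci-style (each term is the sum of the two before it).
Position 17 falls in stream A as its term 9, giving 144.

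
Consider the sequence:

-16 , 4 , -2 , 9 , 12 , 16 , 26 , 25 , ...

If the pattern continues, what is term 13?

The terms cycle through 2 interleaved subsequences.
Stream A: -16, -2, 12, 26. Arithmetic with common difference +14.
Stream B: 4, 9, 16, 25. Perfect squares starting at 2².
Term 13 comes from stream A (its 7th entry): 68.

68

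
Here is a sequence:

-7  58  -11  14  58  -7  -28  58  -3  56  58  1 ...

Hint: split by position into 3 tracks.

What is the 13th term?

Split by position mod 3: positions 1, 4, 7, … form one track, and each other residue class forms its own.
Track A: -7, 14, -28, 56. Geometric, ×-2 each step.
Track B: 58, 58, 58, 58. Always 58.
Track C: -11, -7, -3, 1. Arithmetic with common difference +4.
Position 13 → track A, term 5 = -112.

-112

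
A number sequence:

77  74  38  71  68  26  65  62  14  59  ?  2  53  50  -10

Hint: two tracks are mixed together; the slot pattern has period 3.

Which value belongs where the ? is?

56

Reading positions in blocks of 3 reveals the pattern AAB — 2 tracks woven together.
Track A: 77, 74, 71, 68, 65, 62, 59, ?, 53, 50. Subtracting 3 each time.
Track B: 38, 26, 14, 2, -10. Subtracting 12 each time.
So the missing entry in track A is 56.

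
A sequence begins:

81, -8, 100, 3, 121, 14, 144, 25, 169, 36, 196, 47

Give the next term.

Positions 1, 3, 5, … form one subsequence and positions 2, 4, 6, … form another.
Subsequence A: 81, 100, 121, 144, 169, 196 (the squares 9², 10², 11², …).
Subsequence B: -8, 3, 14, 25, 36, 47 (linear: a_n = -19 + 11·n).
Position 13 → subsequence A, term 7 = 225.

225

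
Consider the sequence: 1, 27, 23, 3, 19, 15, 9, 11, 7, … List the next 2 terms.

Reading positions in blocks of 3 reveals the pattern ABB — 2 tracks woven together.
Stream A: 1, 3, 9 — a geometric progression (common ratio 3).
Stream B: 27, 23, 19, 15, 11, 7 — arithmetic, step −4.
Term 10 comes from stream A (its 4th entry): 27.
Term 11 comes from stream B (its 7th entry): 3.

27, 3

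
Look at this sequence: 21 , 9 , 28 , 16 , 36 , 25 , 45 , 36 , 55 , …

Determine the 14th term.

Positions 1, 3, 5, … form one subsequence and positions 2, 4, 6, … form another.
Stream A: 21, 28, 36, 45, 55. Triangular numbers n(n+1)/2 for n = 6, 7, ….
Stream B: 9, 16, 25, 36. Consecutive squares n² from n = 3.
Position 14 → stream B, term 7 = 81.

81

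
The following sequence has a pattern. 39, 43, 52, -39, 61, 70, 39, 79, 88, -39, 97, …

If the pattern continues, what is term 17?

133

The slot pattern repeats as ABB (period 3), so there are 2 interleaved tracks.
Subsequence A: 39, -39, 39, -39. The oscillation 39·(−1)^(n+1).
Subsequence B: 43, 52, 61, 70, 79, 88, 97. Adding 9 each time.
Position 17 → subsequence B, term 11 = 133.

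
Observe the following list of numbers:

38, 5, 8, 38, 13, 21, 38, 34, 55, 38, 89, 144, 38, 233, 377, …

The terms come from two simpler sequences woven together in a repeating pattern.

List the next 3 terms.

Reading positions in blocks of 3 reveals the pattern ABB — 2 tracks woven together.
Subsequence A: 38, 38, 38, 38, 38 — constant 38.
Subsequence B: 5, 8, 13, 21, 34, 55, 89, 144, 233, 377 — a Fibonacci-like recurrence a_n = a_{n-1} + a_{n-2}.
Term 16 comes from subsequence A (its 6th entry): 38.
Term 17 comes from subsequence B (its 11th entry): 610.
The 18th slot belongs to subsequence B; its 12th term is 987.

38, 610, 987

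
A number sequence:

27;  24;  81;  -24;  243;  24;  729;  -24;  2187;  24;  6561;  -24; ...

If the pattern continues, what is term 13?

Positions 1, 3, 5, … form one subsequence and positions 2, 4, 6, … form another.
Subsequence A: 27, 81, 243, 729, 2187, 6561. Successive powers of 3.
Subsequence B: 24, -24, 24, -24, 24, -24. Oscillating between 24 and -24.
Position 13 → subsequence A, term 7 = 19683.

19683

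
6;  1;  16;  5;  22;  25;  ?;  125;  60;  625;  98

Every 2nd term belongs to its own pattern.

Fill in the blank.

Split by position mod 2 into 2 tracks.
Track A: 6, 16, 22, ?, 60, 98. Each term equals the sum of the previous two.
Track B: 1, 5, 25, 125, 625. Powers of 5.
Filling track A at index 4 by its rule yields 38.

38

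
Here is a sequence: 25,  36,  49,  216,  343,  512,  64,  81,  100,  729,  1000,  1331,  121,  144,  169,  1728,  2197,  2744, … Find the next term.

196

Positions follow the repeating pattern AAABBB; grouping by letter gives 2 tracks.
Subsequence A: 25, 36, 49, 64, 81, 100, 121, 144, 169. Consecutive squares n² from n = 5.
Subsequence B: 216, 343, 512, 729, 1000, 1331, 1728, 2197, 2744. Perfect cubes starting at 6³.
Position 19 falls in subsequence A as its term 10, giving 196.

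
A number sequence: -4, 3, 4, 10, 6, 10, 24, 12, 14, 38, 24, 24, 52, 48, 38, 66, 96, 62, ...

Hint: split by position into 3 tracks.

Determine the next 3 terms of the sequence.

80, 192, 100

The terms cycle through 3 interleaved subsequences.
Track A = -4, 10, 24, 38, 52, 66: arithmetic, step +14.
Track B = 3, 6, 12, 24, 48, 96: a geometric progression (common ratio 2).
Track C = 4, 10, 14, 24, 38, 62: each term equals the sum of the previous two.
Position 19 → track A, term 7 = 80.
The 20th slot belongs to track B; its 7th term is 192.
Position 21 falls in track C as its term 7, giving 100.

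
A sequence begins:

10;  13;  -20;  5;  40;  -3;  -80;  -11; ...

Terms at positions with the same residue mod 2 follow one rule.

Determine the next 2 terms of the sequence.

Taking every 2nd term gives 2 separate tracks.
Subsequence A is 10, -20, 40, -80, which is geometric, ×-2 each step.
Subsequence B is 13, 5, -3, -11, which is linear: a_n = 21 − 8·n.
Term 9 comes from subsequence A (its 5th entry): 160.
Position 10 → subsequence B, term 5 = -19.

160, -19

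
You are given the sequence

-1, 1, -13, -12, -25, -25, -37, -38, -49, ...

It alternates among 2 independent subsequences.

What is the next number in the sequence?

The terms cycle through 2 interleaved subsequences.
Track A: -1, -13, -25, -37, -49 (arithmetic, step −12).
Track B: 1, -12, -25, -38 (arithmetic, step −13).
Term 10 comes from track B (its 5th entry): -51.

-51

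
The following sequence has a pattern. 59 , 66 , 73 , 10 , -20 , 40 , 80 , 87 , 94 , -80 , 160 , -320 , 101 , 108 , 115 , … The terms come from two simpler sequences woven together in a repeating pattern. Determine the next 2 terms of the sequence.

Positions follow the repeating pattern AAABBB; grouping by letter gives 2 tracks.
Stream A: 59, 66, 73, 80, 87, 94, 101, 108, 115 — arithmetic with common difference +7.
Stream B: 10, -20, 40, -80, 160, -320 — multiplying by -2 each time.
The 16th slot belongs to stream B; its 7th term is 640.
Position 17 falls in stream B as its term 8, giving -1280.

640, -1280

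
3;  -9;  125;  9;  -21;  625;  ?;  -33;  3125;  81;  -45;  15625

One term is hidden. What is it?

Split by position mod 3: positions 1, 4, 7, … form one track, and each other residue class forms its own.
Subsequence A = 3, 9, ?, 81: multiplying by 3 each time.
Subsequence B = -9, -21, -33, -45: subtracting 12 each time.
Subsequence C = 125, 625, 3125, 15625: powers 5^3, 5^4, 5^5, ….
Subsequence A's pattern makes the blank 27.

27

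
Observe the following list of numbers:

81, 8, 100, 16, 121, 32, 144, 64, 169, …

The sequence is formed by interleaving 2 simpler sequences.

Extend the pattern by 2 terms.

The terms cycle through 2 interleaved subsequences.
Subsequence A = 81, 100, 121, 144, 169: perfect squares starting at 9².
Subsequence B = 8, 16, 32, 64: powers of 2.
Position 10 → subsequence B, term 5 = 128.
Term 11 comes from subsequence A (its 6th entry): 196.

128, 196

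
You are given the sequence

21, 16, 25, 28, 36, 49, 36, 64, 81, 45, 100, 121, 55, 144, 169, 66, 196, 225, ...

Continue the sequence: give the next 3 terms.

Reading positions in blocks of 3 reveals the pattern ABB — 2 tracks woven together.
Track A: 21, 28, 36, 45, 55, 66. The triangular numbers T_6, T_7, ….
Track B: 16, 25, 36, 49, 64, 81, 100, 121, 144, 169, 196, 225. Perfect squares starting at 4².
The 19th slot belongs to track A; its 7th term is 78.
Position 20 falls in track B as its term 13, giving 256.
Term 21 comes from track B (its 14th entry): 289.

78, 256, 289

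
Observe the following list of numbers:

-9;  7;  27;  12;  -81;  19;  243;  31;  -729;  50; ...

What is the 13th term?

-6561

The terms cycle through 2 interleaved subsequences.
Track A: -9, 27, -81, 243, -729 (multiplying by -3 each time).
Track B: 7, 12, 19, 31, 50 (each term equals the sum of the previous two).
The 13th slot belongs to track A; its 7th term is -6561.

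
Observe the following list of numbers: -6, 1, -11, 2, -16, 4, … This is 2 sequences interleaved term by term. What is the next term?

-21

Split by position mod 2 into 2 tracks.
Track A: -6, -11, -16 (linear: a_n = -1 − 5·n).
Track B: 1, 2, 4 (successive powers of 2).
The 7th slot belongs to track A; its 4th term is -21.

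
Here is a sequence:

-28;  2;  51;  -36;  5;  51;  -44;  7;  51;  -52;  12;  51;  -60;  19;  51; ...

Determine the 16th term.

Taking every 3rd term gives 3 separate tracks.
Track A: -28, -36, -44, -52, -60 (linear: a_n = -20 − 8·n).
Track B: 2, 5, 7, 12, 19 (each term equals the sum of the previous two).
Track C: 51, 51, 51, 51, 51 (the constant sequence 51).
Position 16 falls in track A as its term 6, giving -68.

-68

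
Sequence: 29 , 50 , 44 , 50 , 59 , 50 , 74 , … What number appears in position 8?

50

Odd-indexed and even-indexed terms follow separate rules.
Subsequence A is 29, 44, 59, 74, which is arithmetic with common difference +15.
Subsequence B is 50, 50, 50, which is constant 50.
The 8th slot belongs to subsequence B; its 4th term is 50.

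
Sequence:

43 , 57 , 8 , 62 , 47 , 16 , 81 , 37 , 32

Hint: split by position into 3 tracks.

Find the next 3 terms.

100, 27, 64

Split by position mod 3: positions 1, 4, 7, … form one track, and each other residue class forms its own.
Stream A = 43, 62, 81: adding 19 each time.
Stream B = 57, 47, 37: arithmetic, step −10.
Stream C = 8, 16, 32: powers 2^3, 2^4, 2^5, ….
Position 10 falls in stream A as its term 4, giving 100.
Term 11 comes from stream B (its 4th entry): 27.
Position 12 falls in stream C as its term 4, giving 64.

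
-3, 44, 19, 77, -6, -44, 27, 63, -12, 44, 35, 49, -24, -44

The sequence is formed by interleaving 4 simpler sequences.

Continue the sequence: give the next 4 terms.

Read the sequence 4 terms at a time; column i is its own pattern.
Subsequence A: -3, -6, -12, -24 (a geometric progression (common ratio 2)).
Subsequence B: 44, -44, 44, -44 (the oscillation 44·(−1)^(n+1)).
Subsequence C: 19, 27, 35 (linear: a_n = 11 + 8·n).
Subsequence D: 77, 63, 49 (arithmetic, step −14).
The 15th slot belongs to subsequence C; its 4th term is 43.
Position 16 → subsequence D, term 4 = 35.
Position 17 → subsequence A, term 5 = -48.
Position 18 falls in subsequence B as its term 5, giving 44.

43, 35, -48, 44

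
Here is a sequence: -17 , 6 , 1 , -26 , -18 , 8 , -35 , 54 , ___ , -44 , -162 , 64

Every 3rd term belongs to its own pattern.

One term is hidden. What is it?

27

Split by position mod 3 into 3 tracks.
Subsequence A = -17, -26, -35, -44: arithmetic, step −9.
Subsequence B = 6, -18, 54, -162: geometric, ×-3 each step.
Subsequence C = 1, 8, ?, 64: consecutive cubes n³ from n = 1.
The gap is subsequence C's term 3; the rule gives 27.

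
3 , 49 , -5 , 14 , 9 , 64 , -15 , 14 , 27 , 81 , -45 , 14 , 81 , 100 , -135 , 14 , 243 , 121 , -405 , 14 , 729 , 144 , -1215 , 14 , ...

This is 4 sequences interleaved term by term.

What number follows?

2187

Read the sequence 4 terms at a time; column i is its own pattern.
Subsequence A = 3, 9, 27, 81, 243, 729: successive powers of 3.
Subsequence B = 49, 64, 81, 100, 121, 144: perfect squares starting at 7².
Subsequence C = -5, -15, -45, -135, -405, -1215: multiplying by 3 each time.
Subsequence D = 14, 14, 14, 14, 14, 14: constant 14.
The 25th slot belongs to subsequence A; its 7th term is 2187.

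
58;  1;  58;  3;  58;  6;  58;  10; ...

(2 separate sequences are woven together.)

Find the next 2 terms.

58, 15

Split by position mod 2 into 2 tracks.
Stream A = 58, 58, 58, 58: constant 58.
Stream B = 1, 3, 6, 10: triangular numbers starting at T_1.
Term 9 comes from stream A (its 5th entry): 58.
Term 10 comes from stream B (its 5th entry): 15.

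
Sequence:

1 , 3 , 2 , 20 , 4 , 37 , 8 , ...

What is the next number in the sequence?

54

Taking every 2nd term gives 2 separate tracks.
Subsequence A: 1, 2, 4, 8 — powers 2^0, 2^1, 2^2, ….
Subsequence B: 3, 20, 37 — arithmetic with common difference +17.
Position 8 falls in subsequence B as its term 4, giving 54.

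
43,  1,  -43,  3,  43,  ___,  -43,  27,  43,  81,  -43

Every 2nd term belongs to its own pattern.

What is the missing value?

9

Split by position mod 2 into 2 tracks.
Track A: 43, -43, 43, -43, 43, -43 (oscillating between 43 and -43).
Track B: 1, 3, ?, 27, 81 (multiplying by 3 each time).
So the missing entry in track B is 9.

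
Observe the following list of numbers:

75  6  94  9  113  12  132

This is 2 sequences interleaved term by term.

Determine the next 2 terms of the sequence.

15, 151

The terms cycle through 2 interleaved subsequences.
Track A: 75, 94, 113, 132. Adding 19 each time.
Track B: 6, 9, 12. Adding 3 each time.
Term 8 comes from track B (its 4th entry): 15.
Position 9 falls in track A as its term 5, giving 151.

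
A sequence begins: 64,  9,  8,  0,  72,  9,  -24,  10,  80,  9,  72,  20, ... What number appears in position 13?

88

Taking every 4th term gives 4 separate tracks.
Subsequence A = 64, 72, 80: adding 8 each time.
Subsequence B = 9, 9, 9: constant 9.
Subsequence C = 8, -24, 72: geometric, ×-3 each step.
Subsequence D = 0, 10, 20: adding 10 each time.
Position 13 → subsequence A, term 4 = 88.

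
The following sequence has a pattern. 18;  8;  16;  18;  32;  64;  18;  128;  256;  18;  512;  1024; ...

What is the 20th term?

32768

Reading positions in blocks of 3 reveals the pattern ABB — 2 tracks woven together.
Track A = 18, 18, 18, 18: constant 18.
Track B = 8, 16, 32, 64, 128, 256, 512, 1024: successive powers of 2.
Position 20 falls in track B as its term 13, giving 32768.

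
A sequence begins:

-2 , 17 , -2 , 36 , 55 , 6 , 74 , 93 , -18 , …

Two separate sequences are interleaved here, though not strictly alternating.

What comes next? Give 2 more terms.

112, 131

Positions follow the repeating pattern AAB; grouping by letter gives 2 tracks.
Track A is -2, 17, 36, 55, 74, 93, which is linear: a_n = -21 + 19·n.
Track B is -2, 6, -18, which is multiplying by -3 each time.
Term 10 comes from track A (its 7th entry): 112.
Position 11 → track A, term 8 = 131.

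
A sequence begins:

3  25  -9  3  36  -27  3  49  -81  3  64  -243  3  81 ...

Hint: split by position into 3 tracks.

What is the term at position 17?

Split by position mod 3: positions 1, 4, 7, … form one track, and each other residue class forms its own.
Subsequence A: 3, 3, 3, 3, 3 — always 3.
Subsequence B: 25, 36, 49, 64, 81 — the squares 5², 6², 7², ….
Subsequence C: -9, -27, -81, -243 — a geometric progression (common ratio 3).
Position 17 → subsequence B, term 6 = 100.

100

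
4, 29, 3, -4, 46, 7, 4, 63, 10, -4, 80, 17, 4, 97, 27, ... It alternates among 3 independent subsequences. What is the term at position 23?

Split by position mod 3: positions 1, 4, 7, … form one track, and each other residue class forms its own.
Stream A = 4, -4, 4, -4, 4: the oscillation 4·(−1)^(n+1).
Stream B = 29, 46, 63, 80, 97: arithmetic, step +17.
Stream C = 3, 7, 10, 17, 27: a Fibonacci-like recurrence a_n = a_{n-1} + a_{n-2}.
Term 23 comes from stream B (its 8th entry): 148.

148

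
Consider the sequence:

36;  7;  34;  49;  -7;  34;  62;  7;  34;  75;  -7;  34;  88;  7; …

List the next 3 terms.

Taking every 3rd term gives 3 separate tracks.
Track A is 36, 49, 62, 75, 88, which is arithmetic, step +13.
Track B is 7, -7, 7, -7, 7, which is alternating ±7.
Track C is 34, 34, 34, 34, which is constant 34.
Term 15 comes from track C (its 5th entry): 34.
Position 16 → track A, term 6 = 101.
The 17th slot belongs to track B; its 6th term is -7.

34, 101, -7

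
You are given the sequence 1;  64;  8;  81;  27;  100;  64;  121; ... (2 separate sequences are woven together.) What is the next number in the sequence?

125

Odd-indexed and even-indexed terms follow separate rules.
Stream A: 1, 8, 27, 64. Consecutive cubes n³ from n = 1.
Stream B: 64, 81, 100, 121. Consecutive squares n² from n = 8.
Position 9 falls in stream A as its term 5, giving 125.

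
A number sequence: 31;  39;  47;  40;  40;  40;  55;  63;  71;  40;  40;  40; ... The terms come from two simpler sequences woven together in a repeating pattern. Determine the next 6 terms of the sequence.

Reading positions in blocks of 6 reveals the pattern AAABBB — 2 tracks woven together.
Track A = 31, 39, 47, 55, 63, 71: arithmetic, step +8.
Track B = 40, 40, 40, 40, 40, 40: the constant sequence 40.
Position 13 falls in track A as its term 7, giving 79.
Position 14 → track A, term 8 = 87.
Term 15 comes from track A (its 9th entry): 95.
Term 16 comes from track B (its 7th entry): 40.
Position 17 → track B, term 8 = 40.
Position 18 falls in track B as its term 9, giving 40.

79, 87, 95, 40, 40, 40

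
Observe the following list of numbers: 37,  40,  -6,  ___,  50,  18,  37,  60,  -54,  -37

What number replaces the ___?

Taking every 3rd term gives 3 separate tracks.
Track A: 37, ?, 37, -37 — alternating ±37.
Track B: 40, 50, 60 — adding 10 each time.
Track C: -6, 18, -54 — a geometric progression (common ratio -3).
The gap is track A's term 2; the rule gives -37.

-37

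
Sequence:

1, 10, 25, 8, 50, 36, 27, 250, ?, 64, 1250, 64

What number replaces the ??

49

Split by position mod 3 into 3 tracks.
Subsequence A: 1, 8, 27, 64 (consecutive cubes n³ from n = 1).
Subsequence B: 10, 50, 250, 1250 (geometric with ratio 5).
Subsequence C: 25, 36, ?, 64 (perfect squares starting at 5²).
Subsequence C's pattern makes the blank 49.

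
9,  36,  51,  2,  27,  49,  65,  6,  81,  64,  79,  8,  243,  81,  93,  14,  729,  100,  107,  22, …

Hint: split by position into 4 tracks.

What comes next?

Taking every 4th term gives 4 separate tracks.
Stream A: 9, 27, 81, 243, 729 — powers of 3.
Stream B: 36, 49, 64, 81, 100 — consecutive squares n² from n = 6.
Stream C: 51, 65, 79, 93, 107 — arithmetic with common difference +14.
Stream D: 2, 6, 8, 14, 22 — each term equals the sum of the previous two.
The 21st slot belongs to stream A; its 6th term is 2187.

2187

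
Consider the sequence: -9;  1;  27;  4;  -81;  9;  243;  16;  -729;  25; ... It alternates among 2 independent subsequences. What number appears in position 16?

64

The terms cycle through 2 interleaved subsequences.
Subsequence A: -9, 27, -81, 243, -729 — a geometric progression (common ratio -3).
Subsequence B: 1, 4, 9, 16, 25 — perfect squares starting at 1².
Position 16 → subsequence B, term 8 = 64.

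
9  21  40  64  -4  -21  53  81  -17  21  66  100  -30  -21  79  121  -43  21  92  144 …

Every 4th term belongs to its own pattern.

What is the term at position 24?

169

Split by position mod 4: positions 1, 5, 9, … form one track, and each other residue class forms its own.
Stream A: 9, -4, -17, -30, -43 — arithmetic, step −13.
Stream B: 21, -21, 21, -21, 21 — alternating ±21.
Stream C: 40, 53, 66, 79, 92 — arithmetic, step +13.
Stream D: 64, 81, 100, 121, 144 — perfect squares starting at 8².
Term 24 comes from stream D (its 6th entry): 169.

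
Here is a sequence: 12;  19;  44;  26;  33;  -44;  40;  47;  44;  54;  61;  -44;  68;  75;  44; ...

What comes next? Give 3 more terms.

Reading positions in blocks of 3 reveals the pattern AAB — 2 tracks woven together.
Track A: 12, 19, 26, 33, 40, 47, 54, 61, 68, 75. Arithmetic, step +7.
Track B: 44, -44, 44, -44, 44. Alternating ±44.
Term 16 comes from track A (its 11th entry): 82.
The 17th slot belongs to track A; its 12th term is 89.
Position 18 → track B, term 6 = -44.

82, 89, -44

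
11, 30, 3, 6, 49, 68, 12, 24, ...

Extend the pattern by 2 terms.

87, 106

The slot pattern repeats as AABB (period 4), so there are 2 interleaved tracks.
Track A is 11, 30, 49, 68, which is linear: a_n = -8 + 19·n.
Track B is 3, 6, 12, 24, which is multiplying by 2 each time.
The 9th slot belongs to track A; its 5th term is 87.
Term 10 comes from track A (its 6th entry): 106.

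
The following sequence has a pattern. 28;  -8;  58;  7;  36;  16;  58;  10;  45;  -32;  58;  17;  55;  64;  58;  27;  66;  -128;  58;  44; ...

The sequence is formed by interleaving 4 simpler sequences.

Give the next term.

78

Split by position mod 4: positions 1, 5, 9, … form one track, and each other residue class forms its own.
Track A: 28, 36, 45, 55, 66 — triangular numbers n(n+1)/2 for n = 7, 8, ….
Track B: -8, 16, -32, 64, -128 — a geometric progression (common ratio -2).
Track C: 58, 58, 58, 58, 58 — always 58.
Track D: 7, 10, 17, 27, 44 — each term equals the sum of the previous two.
The 21st slot belongs to track A; its 6th term is 78.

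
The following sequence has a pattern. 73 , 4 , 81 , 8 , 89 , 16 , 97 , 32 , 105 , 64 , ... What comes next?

Positions 1, 3, 5, … form one subsequence and positions 2, 4, 6, … form another.
Track A: 73, 81, 89, 97, 105. Arithmetic, step +8.
Track B: 4, 8, 16, 32, 64. Successive powers of 2.
The 11th slot belongs to track A; its 6th term is 113.

113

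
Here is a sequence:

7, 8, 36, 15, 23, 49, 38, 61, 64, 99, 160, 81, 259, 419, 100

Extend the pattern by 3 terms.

Positions follow the repeating pattern AAB; grouping by letter gives 2 tracks.
Track A is 7, 8, 15, 23, 38, 61, 99, 160, 259, 419, which is a Fibonacci-like recurrence a_n = a_{n-1} + a_{n-2}.
Track B is 36, 49, 64, 81, 100, which is the squares 6², 7², 8², ….
Term 16 comes from track A (its 11th entry): 678.
Position 17 → track A, term 12 = 1097.
Position 18 → track B, term 6 = 121.

678, 1097, 121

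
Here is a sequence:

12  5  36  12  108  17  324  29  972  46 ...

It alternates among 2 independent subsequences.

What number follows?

2916

The terms cycle through 2 interleaved subsequences.
Track A = 12, 36, 108, 324, 972: geometric with ratio 3.
Track B = 5, 12, 17, 29, 46: Fibonacci-style (each term is the sum of the two before it).
Position 11 → track A, term 6 = 2916.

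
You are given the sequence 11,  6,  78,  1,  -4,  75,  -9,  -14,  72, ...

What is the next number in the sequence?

-19

Positions follow the repeating pattern AAB; grouping by letter gives 2 tracks.
Track A is 11, 6, 1, -4, -9, -14, which is arithmetic, step −5.
Track B is 78, 75, 72, which is linear: a_n = 81 − 3·n.
The 10th slot belongs to track A; its 7th term is -19.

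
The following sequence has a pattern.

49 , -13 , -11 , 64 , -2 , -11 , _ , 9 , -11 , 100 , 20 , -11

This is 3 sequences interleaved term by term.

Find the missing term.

Split by position mod 3 into 3 tracks.
Subsequence A: 49, 64, ?, 100. The squares 7², 8², 9², ….
Subsequence B: -13, -2, 9, 20. Linear: a_n = -24 + 11·n.
Subsequence C: -11, -11, -11, -11. The constant sequence -11.
So the missing entry in subsequence A is 81.

81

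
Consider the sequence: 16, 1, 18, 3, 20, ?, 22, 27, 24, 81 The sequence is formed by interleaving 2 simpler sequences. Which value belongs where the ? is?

9

Taking every 2nd term gives 2 separate tracks.
Track A is 16, 18, 20, 22, 24, which is linear: a_n = 14 + 2·n.
Track B is 1, 3, ?, 27, 81, which is geometric, ×3 each step.
The gap is track B's term 3; the rule gives 9.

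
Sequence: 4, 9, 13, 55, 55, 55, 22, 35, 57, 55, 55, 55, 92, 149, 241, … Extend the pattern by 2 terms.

The slot pattern repeats as AAABBB (period 6), so there are 2 interleaved tracks.
Track A: 4, 9, 13, 22, 35, 57, 92, 149, 241. Fibonacci-style (each term is the sum of the two before it).
Track B: 55, 55, 55, 55, 55, 55. The constant sequence 55.
Position 16 → track B, term 7 = 55.
Term 17 comes from track B (its 8th entry): 55.

55, 55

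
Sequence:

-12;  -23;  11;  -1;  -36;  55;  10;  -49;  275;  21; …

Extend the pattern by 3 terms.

-62, 1375, 32

Taking every 3rd term gives 3 separate tracks.
Stream A: -12, -1, 10, 21. Arithmetic with common difference +11.
Stream B: -23, -36, -49. Subtracting 13 each time.
Stream C: 11, 55, 275. Geometric, ×5 each step.
The 11th slot belongs to stream B; its 4th term is -62.
Position 12 → stream C, term 4 = 1375.
Position 13 → stream A, term 5 = 32.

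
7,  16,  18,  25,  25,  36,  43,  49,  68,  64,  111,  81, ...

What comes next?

179

The terms cycle through 2 interleaved subsequences.
Subsequence A: 7, 18, 25, 43, 68, 111 (Fibonacci-style (each term is the sum of the two before it)).
Subsequence B: 16, 25, 36, 49, 64, 81 (the squares 4², 5², 6², …).
Position 13 falls in subsequence A as its term 7, giving 179.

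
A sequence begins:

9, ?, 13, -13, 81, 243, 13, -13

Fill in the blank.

Positions follow the repeating pattern AABB; grouping by letter gives 2 tracks.
Stream A: 9, ?, 81, 243. Powers of 3.
Stream B: 13, -13, 13, -13. Oscillating between 13 and -13.
Filling stream A at index 2 by its rule yields 27.

27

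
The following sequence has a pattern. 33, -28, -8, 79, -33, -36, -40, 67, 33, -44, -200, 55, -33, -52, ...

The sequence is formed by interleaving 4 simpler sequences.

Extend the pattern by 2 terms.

-1000, 43

Split by position mod 4 into 4 tracks.
Track A: 33, -33, 33, -33 (the oscillation 33·(−1)^(n+1)).
Track B: -28, -36, -44, -52 (linear: a_n = -20 − 8·n).
Track C: -8, -40, -200 (geometric with ratio 5).
Track D: 79, 67, 55 (arithmetic with common difference −12).
Position 15 → track C, term 4 = -1000.
Position 16 falls in track D as its term 4, giving 43.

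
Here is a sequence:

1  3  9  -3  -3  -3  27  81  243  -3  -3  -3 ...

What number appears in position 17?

-3

Reading positions in blocks of 6 reveals the pattern AAABBB — 2 tracks woven together.
Stream A: 1, 3, 9, 27, 81, 243 (powers 3^0, 3^1, 3^2, …).
Stream B: -3, -3, -3, -3, -3, -3 (always -3).
Term 17 comes from stream B (its 8th entry): -3.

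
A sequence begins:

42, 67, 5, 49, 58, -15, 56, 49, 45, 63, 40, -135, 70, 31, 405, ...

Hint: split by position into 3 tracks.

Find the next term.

Split by position mod 3: positions 1, 4, 7, … form one track, and each other residue class forms its own.
Track A = 42, 49, 56, 63, 70: linear: a_n = 35 + 7·n.
Track B = 67, 58, 49, 40, 31: linear: a_n = 76 − 9·n.
Track C = 5, -15, 45, -135, 405: geometric with ratio -3.
Position 16 falls in track A as its term 6, giving 77.

77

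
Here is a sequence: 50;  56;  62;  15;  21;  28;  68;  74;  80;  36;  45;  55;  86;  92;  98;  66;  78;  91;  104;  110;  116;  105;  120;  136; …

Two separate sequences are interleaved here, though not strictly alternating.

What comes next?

122

Positions follow the repeating pattern AAABBB; grouping by letter gives 2 tracks.
Track A: 50, 56, 62, 68, 74, 80, 86, 92, 98, 104, 110, 116 (arithmetic with common difference +6).
Track B: 15, 21, 28, 36, 45, 55, 66, 78, 91, 105, 120, 136 (triangular numbers starting at T_5).
The 25th slot belongs to track A; its 13th term is 122.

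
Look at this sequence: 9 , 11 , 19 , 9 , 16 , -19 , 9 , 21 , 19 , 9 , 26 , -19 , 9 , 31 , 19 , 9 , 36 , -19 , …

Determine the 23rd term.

Split by position mod 3: positions 1, 4, 7, … form one track, and each other residue class forms its own.
Track A is 9, 9, 9, 9, 9, 9, which is always 9.
Track B is 11, 16, 21, 26, 31, 36, which is linear: a_n = 6 + 5·n.
Track C is 19, -19, 19, -19, 19, -19, which is the oscillation 19·(−1)^(n+1).
Term 23 comes from track B (its 8th entry): 46.

46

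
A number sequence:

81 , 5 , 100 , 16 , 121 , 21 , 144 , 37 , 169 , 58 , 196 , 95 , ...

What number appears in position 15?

256

Split by position mod 2 into 2 tracks.
Track A: 81, 100, 121, 144, 169, 196. Perfect squares starting at 9².
Track B: 5, 16, 21, 37, 58, 95. A Fibonacci-like recurrence a_n = a_{n-1} + a_{n-2}.
The 15th slot belongs to track A; its 8th term is 256.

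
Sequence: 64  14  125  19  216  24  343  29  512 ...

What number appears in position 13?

1000

Split by position mod 2 into 2 tracks.
Track A = 64, 125, 216, 343, 512: the cubes 4³, 5³, 6³, ….
Track B = 14, 19, 24, 29: arithmetic with common difference +5.
Term 13 comes from track A (its 7th entry): 1000.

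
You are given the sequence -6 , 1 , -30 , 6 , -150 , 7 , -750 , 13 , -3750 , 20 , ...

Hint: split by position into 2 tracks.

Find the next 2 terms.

Taking every 2nd term gives 2 separate tracks.
Subsequence A is -6, -30, -150, -750, -3750, which is geometric, ×5 each step.
Subsequence B is 1, 6, 7, 13, 20, which is a Fibonacci-like recurrence a_n = a_{n-1} + a_{n-2}.
Term 11 comes from subsequence A (its 6th entry): -18750.
Position 12 falls in subsequence B as its term 6, giving 33.

-18750, 33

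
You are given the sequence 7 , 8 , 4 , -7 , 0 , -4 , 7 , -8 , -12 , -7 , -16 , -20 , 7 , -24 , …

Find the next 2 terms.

The slot pattern repeats as ABB (period 3), so there are 2 interleaved tracks.
Subsequence A = 7, -7, 7, -7, 7: oscillating between 7 and -7.
Subsequence B = 8, 4, 0, -4, -8, -12, -16, -20, -24: arithmetic, step −4.
Position 15 falls in subsequence B as its term 10, giving -28.
Position 16 → subsequence A, term 6 = -7.

-28, -7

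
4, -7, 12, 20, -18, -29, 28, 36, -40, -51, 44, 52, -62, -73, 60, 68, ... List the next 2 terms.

Reading positions in blocks of 4 reveals the pattern AABB — 2 tracks woven together.
Track A: 4, -7, -18, -29, -40, -51, -62, -73 (linear: a_n = 15 − 11·n).
Track B: 12, 20, 28, 36, 44, 52, 60, 68 (linear: a_n = 4 + 8·n).
The 17th slot belongs to track A; its 9th term is -84.
Term 18 comes from track A (its 10th entry): -95.

-84, -95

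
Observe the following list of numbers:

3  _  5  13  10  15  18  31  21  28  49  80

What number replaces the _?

The slot pattern repeats as AABB (period 4), so there are 2 interleaved tracks.
Stream A: 3, ?, 10, 15, 21, 28. Triangular numbers starting at T_2.
Stream B: 5, 13, 18, 31, 49, 80. Fibonacci-style (each term is the sum of the two before it).
So the missing entry in stream A is 6.

6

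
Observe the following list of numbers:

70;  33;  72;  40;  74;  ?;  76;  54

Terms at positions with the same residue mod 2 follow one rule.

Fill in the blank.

47

Positions 1, 3, 5, … form one subsequence and positions 2, 4, 6, … form another.
Stream A is 70, 72, 74, 76, which is arithmetic with common difference +2.
Stream B is 33, 40, ?, 54, which is adding 7 each time.
The gap is stream B's term 3; the rule gives 47.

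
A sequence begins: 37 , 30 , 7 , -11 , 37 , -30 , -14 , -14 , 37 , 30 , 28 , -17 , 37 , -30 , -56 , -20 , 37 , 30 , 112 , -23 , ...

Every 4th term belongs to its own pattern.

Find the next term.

37

Taking every 4th term gives 4 separate tracks.
Stream A = 37, 37, 37, 37, 37: the constant sequence 37.
Stream B = 30, -30, 30, -30, 30: alternating ±30.
Stream C = 7, -14, 28, -56, 112: geometric, ×-2 each step.
Stream D = -11, -14, -17, -20, -23: linear: a_n = -8 − 3·n.
Position 21 falls in stream A as its term 6, giving 37.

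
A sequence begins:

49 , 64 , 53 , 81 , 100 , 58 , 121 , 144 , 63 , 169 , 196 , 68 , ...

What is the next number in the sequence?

225

The slot pattern repeats as AAB (period 3), so there are 2 interleaved tracks.
Stream A: 49, 64, 81, 100, 121, 144, 169, 196 — consecutive squares n² from n = 7.
Stream B: 53, 58, 63, 68 — arithmetic with common difference +5.
Term 13 comes from stream A (its 9th entry): 225.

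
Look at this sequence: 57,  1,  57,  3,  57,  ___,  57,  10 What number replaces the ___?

6

Taking every 2nd term gives 2 separate tracks.
Track A: 57, 57, 57, 57 — always 57.
Track B: 1, 3, ?, 10 — triangular numbers starting at T_1.
Track B's pattern makes the blank 6.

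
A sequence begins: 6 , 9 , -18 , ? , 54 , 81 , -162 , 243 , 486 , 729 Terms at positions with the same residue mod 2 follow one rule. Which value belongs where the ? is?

Positions 1, 3, 5, … form one subsequence and positions 2, 4, 6, … form another.
Subsequence A = 6, -18, 54, -162, 486: geometric, ×-3 each step.
Subsequence B = 9, ?, 81, 243, 729: successive powers of 3.
Filling subsequence B at index 2 by its rule yields 27.

27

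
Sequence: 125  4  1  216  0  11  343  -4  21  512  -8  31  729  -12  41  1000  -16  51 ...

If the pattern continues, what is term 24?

The terms cycle through 3 interleaved subsequences.
Track A: 125, 216, 343, 512, 729, 1000 — consecutive cubes n³ from n = 5.
Track B: 4, 0, -4, -8, -12, -16 — arithmetic, step −4.
Track C: 1, 11, 21, 31, 41, 51 — arithmetic with common difference +10.
Position 24 → track C, term 8 = 71.

71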